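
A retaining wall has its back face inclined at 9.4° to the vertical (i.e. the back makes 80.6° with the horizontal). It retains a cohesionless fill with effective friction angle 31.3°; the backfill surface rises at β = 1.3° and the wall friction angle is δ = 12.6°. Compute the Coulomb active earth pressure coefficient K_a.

K_a = sin²(α+φ) / [sin²α · sin(α−δ) · (1 + √{sin(φ+δ)sin(φ−β) / (sin(α−δ)sin(α+β))})²].
With α = 80.6°, φ = 31.3°, δ = 12.6°, β = 1.3°: K_a = 0.3659.

0.366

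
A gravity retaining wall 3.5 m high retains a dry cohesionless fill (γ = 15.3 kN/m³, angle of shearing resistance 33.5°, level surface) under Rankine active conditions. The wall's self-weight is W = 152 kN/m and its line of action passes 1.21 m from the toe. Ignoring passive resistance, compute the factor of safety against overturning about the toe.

5.83

K_a = tan²(45° − 33.5°/2) = 0.2887.
P_a = ½K_aγH² = 0.5×0.2887×15.3×3.5² = 27.06 kN/m, acting at H/3 = 1.167 m above the base.
Overturning moment M_o = P_a × H/3 = 27.06 × 1.167 = 31.57.
Resisting moment M_r = W × 1.21 = 152 × 1.21 = 183.9.
FS_overturning = M_r/M_o = 183.9/31.57 = 5.827.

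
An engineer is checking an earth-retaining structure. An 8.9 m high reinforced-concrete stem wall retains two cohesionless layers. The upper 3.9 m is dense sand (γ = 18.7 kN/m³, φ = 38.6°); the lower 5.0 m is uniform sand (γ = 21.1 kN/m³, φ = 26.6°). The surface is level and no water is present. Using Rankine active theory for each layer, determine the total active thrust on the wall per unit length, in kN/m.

K_a1 = tan²(45°−38.6°/2) = 0.2316; K_a2 = tan²(45°−26.6°/2) = 0.3814.
Layer 1: σ at base = K_a1 γ₁ h₁ = 16.89 kPa; P₁ = ½×16.89×3.9 = 32.94.
Layer 2: σ_v at top = γ₁h₁ = 72.93; σ_h top = K_a2×72.93 = 27.82; σ_h base = K_a2×(72.93+21.1×5.0) = 68.06.
P₂ = ½(27.82+68.06)×5.0 = 239.7. Total P_a = 32.94+239.7 = 272.6 kN/m.

273 kN/m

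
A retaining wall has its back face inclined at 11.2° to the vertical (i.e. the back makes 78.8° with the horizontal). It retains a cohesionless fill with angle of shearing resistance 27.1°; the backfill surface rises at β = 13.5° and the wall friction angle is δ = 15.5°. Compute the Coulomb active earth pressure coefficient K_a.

K_a = sin²(α+φ) / [sin²α · sin(α−δ) · (1 + √{sin(φ+δ)sin(φ−β) / (sin(α−δ)sin(α+β))})²].
With α = 78.8°, φ = 27.1°, δ = 15.5°, β = 13.5°: K_a = 0.5319.

0.532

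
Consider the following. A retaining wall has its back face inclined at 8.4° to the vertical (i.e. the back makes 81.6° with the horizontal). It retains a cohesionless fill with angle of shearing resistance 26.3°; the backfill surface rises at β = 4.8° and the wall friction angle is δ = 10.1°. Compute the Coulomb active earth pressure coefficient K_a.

K_a = sin²(α+φ) / [sin²α · sin(α−δ) · (1 + √{sin(φ+δ)sin(φ−β) / (sin(α−δ)sin(α+β))})²].
With α = 81.6°, φ = 26.3°, δ = 10.1°, β = 4.8°: K_a = 0.4458.

0.446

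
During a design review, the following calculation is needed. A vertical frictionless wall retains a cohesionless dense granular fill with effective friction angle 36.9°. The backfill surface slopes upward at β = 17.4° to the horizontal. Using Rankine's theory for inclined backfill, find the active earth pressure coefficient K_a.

0.281

K_a = cos β · (cos β − √(cos²β − cos²φ)) / (cos β + √(cos²β − cos²φ)).
cos β = 0.9542, cos φ = 0.7997, √(cos²β − cos²φ) = 0.5207.
K_a = 0.9542 × (0.9542 − 0.5207)/(0.9542 + 0.5207) = 0.2805.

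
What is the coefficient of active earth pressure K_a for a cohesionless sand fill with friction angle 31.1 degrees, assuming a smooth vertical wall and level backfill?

0.319

K_a = (1 − sin φ)/(1 + sin φ) = (1 − sin 31.1°)/(1 + sin 31.1°) = 0.3188.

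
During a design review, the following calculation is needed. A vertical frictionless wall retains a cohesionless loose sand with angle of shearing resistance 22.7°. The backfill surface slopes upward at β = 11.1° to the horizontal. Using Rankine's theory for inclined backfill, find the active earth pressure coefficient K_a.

0.482

K_a = cos β · (cos β − √(cos²β − cos²φ)) / (cos β + √(cos²β − cos²φ)).
cos β = 0.9813, cos φ = 0.9225, √(cos²β − cos²φ) = 0.3345.
K_a = 0.9813 × (0.9813 − 0.3345)/(0.9813 + 0.3345) = 0.4824.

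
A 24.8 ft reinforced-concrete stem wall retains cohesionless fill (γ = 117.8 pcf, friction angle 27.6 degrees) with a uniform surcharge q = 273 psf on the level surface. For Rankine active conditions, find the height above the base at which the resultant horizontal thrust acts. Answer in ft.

K_a = 0.3668.
Triangular part P₁ = ½K_aγH² = 13290 at H/3 = 8.267 ft; rectangular part P₂ = K_a q H = 2483 at H/2 = 12.40 ft.
ȳ = (P₁·8.267 + P₂·12.40)/(P₁+P₂) = 8.918 ft.

8.92 ft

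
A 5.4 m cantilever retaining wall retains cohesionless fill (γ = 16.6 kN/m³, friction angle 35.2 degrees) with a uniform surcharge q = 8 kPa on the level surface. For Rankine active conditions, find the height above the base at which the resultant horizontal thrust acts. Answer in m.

1.94 m

K_a = 0.2687.
Triangular part P₁ = ½K_aγH² = 65.03 at H/3 = 1.800 m; rectangular part P₂ = K_a q H = 11.61 at H/2 = 2.700 m.
ȳ = (P₁·1.800 + P₂·2.700)/(P₁+P₂) = 1.936 m.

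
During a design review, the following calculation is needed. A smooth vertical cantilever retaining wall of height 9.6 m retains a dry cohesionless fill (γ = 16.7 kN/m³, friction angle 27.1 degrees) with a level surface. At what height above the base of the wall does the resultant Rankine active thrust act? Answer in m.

K_a = 0.3741.
The pressure distribution is triangular, so the resultant acts at H/3 above the base = 9.6/3 = 3.200 m.

3.20 m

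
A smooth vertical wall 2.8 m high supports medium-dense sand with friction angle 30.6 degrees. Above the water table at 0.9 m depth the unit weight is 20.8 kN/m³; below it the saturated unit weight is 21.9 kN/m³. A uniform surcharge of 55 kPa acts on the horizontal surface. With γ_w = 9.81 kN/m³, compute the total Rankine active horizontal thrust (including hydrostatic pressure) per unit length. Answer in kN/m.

K_a = tan²(45° − φ/2) = 0.3253.
γ' = 21.9 − 9.81 = 12.09 kN/m³. h₂ = H − d_w = 1.9 m.
σ'_h: at surface K_a·q = 17.89; at WT K_a(q+γd_w) = 23.98; at base K_a(q+γd_w+γ'h₂) = 31.46 kPa.
P₁ = ½(17.89+23.98)×0.9 = 18.85; P₂ = ½(23.98+31.46)×1.9 = 52.67; P_w = ½γ_w h₂² = 17.71.
Total = 18.85+52.67+17.71 = 89.22 kN/m.

89.2 kN/m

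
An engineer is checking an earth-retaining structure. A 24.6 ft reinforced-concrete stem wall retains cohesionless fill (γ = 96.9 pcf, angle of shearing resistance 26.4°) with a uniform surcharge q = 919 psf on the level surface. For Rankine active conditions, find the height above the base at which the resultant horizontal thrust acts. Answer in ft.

9.98 ft

K_a = 0.3844.
Triangular part P₁ = ½K_aγH² = 11270 at H/3 = 8.200 ft; rectangular part P₂ = K_a q H = 8691 at H/2 = 12.30 ft.
ȳ = (P₁·8.200 + P₂·12.30)/(P₁+P₂) = 9.985 ft.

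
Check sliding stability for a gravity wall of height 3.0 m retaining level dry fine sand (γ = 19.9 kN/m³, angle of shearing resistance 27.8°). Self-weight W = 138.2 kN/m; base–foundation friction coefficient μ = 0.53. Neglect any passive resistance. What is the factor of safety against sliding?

K_a = tan²(45° − 27.8°/2) = 0.3639.
P_a = ½K_aγH² = 0.5×0.3639×19.9×3.0² = 32.59 kN/m, acting at H/3 = 1.000 m above the base.
FS_sliding = μW / P_a = 0.53×138.2 / 32.59 = 2.248.

2.25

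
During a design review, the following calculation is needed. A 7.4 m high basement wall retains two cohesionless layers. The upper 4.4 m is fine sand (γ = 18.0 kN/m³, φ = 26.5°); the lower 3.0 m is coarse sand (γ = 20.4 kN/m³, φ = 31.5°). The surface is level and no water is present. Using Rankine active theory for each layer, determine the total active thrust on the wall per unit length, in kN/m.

K_a1 = tan²(45°−26.5°/2) = 0.3829; K_a2 = tan²(45°−31.5°/2) = 0.3136.
Layer 1: σ at base = K_a1 γ₁ h₁ = 30.33 kPa; P₁ = ½×30.33×4.4 = 66.72.
Layer 2: σ_v at top = γ₁h₁ = 79.20; σ_h top = K_a2×79.20 = 24.84; σ_h base = K_a2×(79.20+20.4×3.0) = 44.03.
P₂ = ½(24.84+44.03)×3.0 = 103.3. Total P_a = 66.72+103.3 = 170.0 kN/m.

170 kN/m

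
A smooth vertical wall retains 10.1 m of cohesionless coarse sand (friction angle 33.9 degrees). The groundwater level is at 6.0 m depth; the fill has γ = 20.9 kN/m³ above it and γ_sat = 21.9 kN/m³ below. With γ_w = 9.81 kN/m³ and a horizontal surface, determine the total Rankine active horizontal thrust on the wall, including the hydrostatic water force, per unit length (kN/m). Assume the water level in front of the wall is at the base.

364 kN/m

K_a = tan²(45° − φ/2) = 0.2839.
γ' = 21.9 − 9.81 = 12.09 kN/m³. Depth below WT = 4.1 m.
σ'_h at WT = K_a γ d_w = 35.60 kPa; at base = 35.60 + K_a γ' × 4.1 = 49.67 kPa.
P₁ (0–6.0 m) = ½×35.60×6.0 = 106.8. P₂ (6.0–10.1 m) = ½(35.60+49.67)×4.1 = 174.8.
P_w = ½ γ_w h₂² = 0.5×9.81×4.1² = 82.45. Total = 106.8+174.8+82.45 = 364.1 kN/m.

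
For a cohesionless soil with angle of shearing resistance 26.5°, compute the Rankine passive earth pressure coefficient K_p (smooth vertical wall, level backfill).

2.61

K_p = (1 + sin φ)/(1 − sin φ) = tan²(45° + 26.5°/2) = 2.611.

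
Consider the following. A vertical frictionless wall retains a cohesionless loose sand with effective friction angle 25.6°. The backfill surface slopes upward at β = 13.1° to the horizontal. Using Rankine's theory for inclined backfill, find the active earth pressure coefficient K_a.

K_a = cos β · (cos β − √(cos²β − cos²φ)) / (cos β + √(cos²β − cos²φ)).
cos β = 0.9740, cos φ = 0.9018, √(cos²β − cos²φ) = 0.3679.
K_a = 0.9740 × (0.9740 − 0.3679)/(0.9740 + 0.3679) = 0.4399.

0.440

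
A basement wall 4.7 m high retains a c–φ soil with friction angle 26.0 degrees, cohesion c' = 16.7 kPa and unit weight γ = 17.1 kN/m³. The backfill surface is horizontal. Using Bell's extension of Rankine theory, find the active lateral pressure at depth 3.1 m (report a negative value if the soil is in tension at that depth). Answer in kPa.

-0.172 kPa

K_a = (1 − sin φ)/(1 + sin φ) = 0.3905.
σ_a = K_a γ z − 2c√K_a = 0.3905×17.1×3.1 − 2×16.7×0.6249 = -0.1723 kPa.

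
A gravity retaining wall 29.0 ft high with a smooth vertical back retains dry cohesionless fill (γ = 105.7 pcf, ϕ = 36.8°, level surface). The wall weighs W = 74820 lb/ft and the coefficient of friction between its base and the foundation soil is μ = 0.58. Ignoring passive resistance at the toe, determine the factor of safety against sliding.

K_a = tan²(45° − 36.8°/2) = 0.2508.
P_a = ½K_aγH² = 0.5×0.2508×105.7×29.0² = 11150 lb/ft, acting at H/3 = 9.667 ft above the base.
FS_sliding = μW / P_a = 0.58×74820 / 11150 = 3.894.

3.89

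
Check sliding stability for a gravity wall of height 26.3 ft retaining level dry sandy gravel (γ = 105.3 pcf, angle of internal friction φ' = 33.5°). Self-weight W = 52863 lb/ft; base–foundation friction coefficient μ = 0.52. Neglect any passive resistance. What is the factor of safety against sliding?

K_a = tan²(45° − 33.5°/2) = 0.2887.
P_a = ½K_aγH² = 0.5×0.2887×105.3×26.3² = 10510 lb/ft, acting at H/3 = 8.767 ft above the base.
FS_sliding = μW / P_a = 0.52×52863 / 10510 = 2.614.

2.61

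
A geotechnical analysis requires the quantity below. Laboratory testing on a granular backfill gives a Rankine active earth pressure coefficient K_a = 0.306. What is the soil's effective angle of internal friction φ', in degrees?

K_a = tan²(45° − φ/2) ⇒ 45° − φ/2 = arctan(√0.306) = 28.95°.
φ = 2(45° − 28.95°) = 32.10°.

32.1°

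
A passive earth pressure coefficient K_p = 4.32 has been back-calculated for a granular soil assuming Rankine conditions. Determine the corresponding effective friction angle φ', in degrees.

38.6°

K_p = (1+sin φ)/(1−sin φ) ⇒ sin φ = (K_p − 1)/(K_p + 1) = 0.6241.
φ = arcsin(0.6241) = 38.61°.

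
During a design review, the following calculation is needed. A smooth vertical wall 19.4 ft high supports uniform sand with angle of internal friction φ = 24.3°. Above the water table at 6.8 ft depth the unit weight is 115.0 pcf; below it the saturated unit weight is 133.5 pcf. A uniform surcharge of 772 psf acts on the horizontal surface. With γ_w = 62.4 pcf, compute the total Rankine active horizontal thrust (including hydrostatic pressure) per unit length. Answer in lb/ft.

18800 lb/ft

K_a = tan²(45° − φ/2) = 0.4169.
γ' = 133.5 − 62.4 = 71.10 pcf. h₂ = H − d_w = 12.6 ft.
σ'_h: at surface K_a·q = 321.9; at WT K_a(q+γd_w) = 647.9; at base K_a(q+γd_w+γ'h₂) = 1021 psf.
P₁ = ½(321.9+647.9)×6.8 = 3297; P₂ = ½(647.9+1021)×12.6 = 10520; P_w = ½γ_w h₂² = 4953.
Total = 3297+10520+4953 = 18770 lb/ft.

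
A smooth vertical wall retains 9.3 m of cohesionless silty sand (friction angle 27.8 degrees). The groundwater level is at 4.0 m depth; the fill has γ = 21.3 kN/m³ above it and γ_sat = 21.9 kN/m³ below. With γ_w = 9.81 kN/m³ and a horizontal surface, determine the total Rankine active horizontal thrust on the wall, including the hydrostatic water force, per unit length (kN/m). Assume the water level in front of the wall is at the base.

K_a = tan²(45° − φ/2) = 0.3639.
γ' = 21.9 − 9.81 = 12.09 kN/m³. Depth below WT = 5.3 m.
σ'_h at WT = K_a γ d_w = 31.00 kPa; at base = 31.00 + K_a γ' × 5.3 = 54.32 kPa.
P₁ (0–4.0 m) = ½×31.00×4.0 = 62.01. P₂ (4.0–9.3 m) = ½(31.00+54.32)×5.3 = 226.1.
P_w = ½ γ_w h₂² = 0.5×9.81×5.3² = 137.8. Total = 62.01+226.1+137.8 = 425.9 kN/m.

426 kN/m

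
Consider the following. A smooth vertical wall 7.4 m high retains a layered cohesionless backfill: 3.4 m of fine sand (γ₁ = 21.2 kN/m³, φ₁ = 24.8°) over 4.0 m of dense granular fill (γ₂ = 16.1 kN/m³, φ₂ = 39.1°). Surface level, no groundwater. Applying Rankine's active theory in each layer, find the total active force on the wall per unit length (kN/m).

K_a1 = tan²(45°−24.8°/2) = 0.4090; K_a2 = tan²(45°−39.1°/2) = 0.2265.
Layer 1: σ at base = K_a1 γ₁ h₁ = 29.48 kPa; P₁ = ½×29.48×3.4 = 50.12.
Layer 2: σ_v at top = γ₁h₁ = 72.08; σ_h top = K_a2×72.08 = 16.33; σ_h base = K_a2×(72.08+16.1×4.0) = 30.91.
P₂ = ½(16.33+30.91)×4.0 = 94.47. Total P_a = 50.12+94.47 = 144.6 kN/m.

145 kN/m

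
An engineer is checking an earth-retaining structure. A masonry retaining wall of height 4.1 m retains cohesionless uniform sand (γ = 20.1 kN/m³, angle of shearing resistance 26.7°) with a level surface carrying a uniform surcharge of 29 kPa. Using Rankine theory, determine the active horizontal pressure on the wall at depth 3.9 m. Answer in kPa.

K_a = (1 − sin φ)/(1 + sin φ) = 0.3800.
σ_v = γz + q = 20.1 × 3.9 + 29 = 107.4 kPa.
σ_h = K_a σ_v = 0.3800 × 107.4 = 40.80 kPa.

40.8 kPa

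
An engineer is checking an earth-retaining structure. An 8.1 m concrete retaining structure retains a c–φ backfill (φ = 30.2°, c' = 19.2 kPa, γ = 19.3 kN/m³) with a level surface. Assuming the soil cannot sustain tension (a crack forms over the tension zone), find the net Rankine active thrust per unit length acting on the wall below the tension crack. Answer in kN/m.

68.7 kN/m

K_a = 0.3307; √K_a = 0.5750.
Tension-crack depth z_c = 2c/(γ√K_a) = 2×19.2/(19.3×0.5750) = 3.460 m.
σ_a at base = K_a γ H − 2c√K_a = 0.3307×19.3×8.1 − 2×19.2×0.5750 = 29.61 kPa.
P_a = ½ × 29.61 × (H − z_c) = 0.5×29.61×4.640 = 68.69 kN/m.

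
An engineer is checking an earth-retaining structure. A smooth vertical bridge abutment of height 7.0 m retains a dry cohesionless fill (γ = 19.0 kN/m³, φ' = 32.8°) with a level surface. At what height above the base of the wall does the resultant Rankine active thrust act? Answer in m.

K_a = 0.2973.
The pressure distribution is triangular, so the resultant acts at H/3 above the base = 7.0/3 = 2.333 m.

2.33 m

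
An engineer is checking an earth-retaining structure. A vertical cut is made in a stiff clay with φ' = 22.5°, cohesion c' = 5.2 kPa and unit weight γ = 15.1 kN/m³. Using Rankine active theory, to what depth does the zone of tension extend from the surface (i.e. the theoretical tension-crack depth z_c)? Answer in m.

1.03 m

K_a = tan²(45° − 22.5°/2) = 0.4465; √K_a = 0.6682.
The active pressure is zero where K_a γ z = 2c√K_a, so z_c = 2c/(γ√K_a) = 2×5.2/(15.1×0.6682) = 1.031 m.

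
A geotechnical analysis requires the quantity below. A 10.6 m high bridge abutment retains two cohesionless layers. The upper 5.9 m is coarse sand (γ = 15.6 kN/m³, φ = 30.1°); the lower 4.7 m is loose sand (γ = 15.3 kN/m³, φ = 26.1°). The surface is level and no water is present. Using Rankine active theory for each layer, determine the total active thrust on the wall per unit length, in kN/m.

324 kN/m

K_a1 = tan²(45°−30.1°/2) = 0.3320; K_a2 = tan²(45°−26.1°/2) = 0.3889.
Layer 1: σ at base = K_a1 γ₁ h₁ = 30.56 kPa; P₁ = ½×30.56×5.9 = 90.14.
Layer 2: σ_v at top = γ₁h₁ = 92.04; σ_h top = K_a2×92.04 = 35.80; σ_h base = K_a2×(92.04+15.3×4.7) = 63.77.
P₂ = ½(35.80+63.77)×4.7 = 234.0. Total P_a = 90.14+234.0 = 324.1 kN/m.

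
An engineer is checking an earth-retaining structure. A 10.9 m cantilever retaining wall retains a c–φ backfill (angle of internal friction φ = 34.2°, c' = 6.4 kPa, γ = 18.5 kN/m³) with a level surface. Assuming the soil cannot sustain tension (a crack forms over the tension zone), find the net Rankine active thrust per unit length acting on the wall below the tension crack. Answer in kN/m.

K_a = 0.2803; √K_a = 0.5295.
Tension-crack depth z_c = 2c/(γ√K_a) = 2×6.4/(18.5×0.5295) = 1.307 m.
σ_a at base = K_a γ H − 2c√K_a = 0.2803×18.5×10.9 − 2×6.4×0.5295 = 49.75 kPa.
P_a = ½ × 49.75 × (H − z_c) = 0.5×49.75×9.593 = 238.6 kN/m.

239 kN/m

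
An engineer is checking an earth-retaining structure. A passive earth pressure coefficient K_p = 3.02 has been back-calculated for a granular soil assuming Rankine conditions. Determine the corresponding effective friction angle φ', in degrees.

K_p = (1+sin φ)/(1−sin φ) ⇒ sin φ = (K_p − 1)/(K_p + 1) = 0.5025.
φ = arcsin(0.5025) = 30.16°.

30.2°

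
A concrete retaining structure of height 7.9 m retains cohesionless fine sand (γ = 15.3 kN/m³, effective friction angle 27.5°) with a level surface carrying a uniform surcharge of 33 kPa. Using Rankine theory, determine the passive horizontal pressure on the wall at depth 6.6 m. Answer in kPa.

K_p = (1 + sin φ)/(1 − sin φ) = 2.716.
σ_v = γz + q = 15.3 × 6.6 + 33 = 134.0 kPa.
σ_h = K_p σ_v = 2.716 × 134.0 = 363.9 kPa.

364 kPa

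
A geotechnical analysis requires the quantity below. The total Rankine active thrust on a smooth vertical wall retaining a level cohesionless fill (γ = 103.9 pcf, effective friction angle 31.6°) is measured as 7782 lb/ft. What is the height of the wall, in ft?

21.9 ft

K_a = 0.3123. P_a = ½ K_a γ H² ⇒ H = √(2P_a/(K_a γ)).
H = √(2×7782/(0.3123×103.9)) = 21.90 ft.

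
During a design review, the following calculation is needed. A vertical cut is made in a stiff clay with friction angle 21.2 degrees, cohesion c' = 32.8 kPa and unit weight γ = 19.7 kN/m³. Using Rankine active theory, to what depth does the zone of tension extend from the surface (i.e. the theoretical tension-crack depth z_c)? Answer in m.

K_a = tan²(45° − 21.2°/2) = 0.4688; √K_a = 0.6847.
The active pressure is zero where K_a γ z = 2c√K_a, so z_c = 2c/(γ√K_a) = 2×32.8/(19.7×0.6847) = 4.863 m.

4.86 m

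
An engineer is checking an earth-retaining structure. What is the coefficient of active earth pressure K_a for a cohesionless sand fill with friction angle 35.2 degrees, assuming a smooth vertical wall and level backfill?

K_a = tan²(45° − φ/2) = tan²(27.40°) = 0.2687.

0.269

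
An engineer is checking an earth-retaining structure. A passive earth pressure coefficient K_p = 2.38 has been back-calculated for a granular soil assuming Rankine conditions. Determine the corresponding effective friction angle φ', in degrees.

K_p = (1+sin φ)/(1−sin φ) ⇒ sin φ = (K_p − 1)/(K_p + 1) = 0.4083.
φ = arcsin(0.4083) = 24.10°.

24.1°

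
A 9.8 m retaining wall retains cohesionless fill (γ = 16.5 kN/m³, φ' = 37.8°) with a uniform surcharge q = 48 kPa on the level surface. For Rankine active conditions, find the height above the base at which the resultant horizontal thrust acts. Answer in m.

K_a = 0.2400.
Triangular part P₁ = ½K_aγH² = 190.2 at H/3 = 3.267 m; rectangular part P₂ = K_a q H = 112.9 at H/2 = 4.900 m.
ȳ = (P₁·3.267 + P₂·4.900)/(P₁+P₂) = 3.875 m.

3.88 m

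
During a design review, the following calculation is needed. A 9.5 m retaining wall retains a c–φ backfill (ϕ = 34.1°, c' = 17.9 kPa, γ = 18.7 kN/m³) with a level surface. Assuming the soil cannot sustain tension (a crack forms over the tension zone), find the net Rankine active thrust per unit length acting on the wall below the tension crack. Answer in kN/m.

K_a = 0.2815; √K_a = 0.5306.
Tension-crack depth z_c = 2c/(γ√K_a) = 2×17.9/(18.7×0.5306) = 3.608 m.
σ_a at base = K_a γ H − 2c√K_a = 0.2815×18.7×9.5 − 2×17.9×0.5306 = 31.02 kPa.
P_a = ½ × 31.02 × (H − z_c) = 0.5×31.02×5.892 = 91.38 kN/m.

91.4 kN/m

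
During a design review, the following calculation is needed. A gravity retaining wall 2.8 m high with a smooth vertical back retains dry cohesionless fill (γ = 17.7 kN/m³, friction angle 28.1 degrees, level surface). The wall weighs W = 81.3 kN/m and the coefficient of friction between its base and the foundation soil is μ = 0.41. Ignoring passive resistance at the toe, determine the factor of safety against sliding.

K_a = tan²(45° − 28.1°/2) = 0.3596.
P_a = ½K_aγH² = 0.5×0.3596×17.7×2.8² = 24.95 kN/m, acting at H/3 = 0.9333 m above the base.
FS_sliding = μW / P_a = 0.41×81.3 / 24.95 = 1.336.

1.34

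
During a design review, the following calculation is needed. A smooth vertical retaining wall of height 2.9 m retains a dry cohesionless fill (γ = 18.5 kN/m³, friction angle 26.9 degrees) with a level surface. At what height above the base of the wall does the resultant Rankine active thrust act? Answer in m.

K_a = 0.3770.
The pressure distribution is triangular, so the resultant acts at H/3 above the base = 2.9/3 = 0.9667 m.

0.967 m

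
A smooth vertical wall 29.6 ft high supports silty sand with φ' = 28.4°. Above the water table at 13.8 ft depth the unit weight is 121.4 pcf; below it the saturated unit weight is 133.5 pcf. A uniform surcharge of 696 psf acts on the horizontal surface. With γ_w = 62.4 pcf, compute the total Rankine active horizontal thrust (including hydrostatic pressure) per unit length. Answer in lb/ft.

31800 lb/ft

K_a = tan²(45° − φ/2) = 0.3554.
γ' = 133.5 − 62.4 = 71.10 pcf. h₂ = H − d_w = 15.8 ft.
σ'_h: at surface K_a·q = 247.3; at WT K_a(q+γd_w) = 842.7; at base K_a(q+γd_w+γ'h₂) = 1242 psf.
P₁ = ½(247.3+842.7)×13.8 = 7521; P₂ = ½(842.7+1242)×15.8 = 16470; P_w = ½γ_w h₂² = 7789.
Total = 7521+16470+7789 = 31780 lb/ft.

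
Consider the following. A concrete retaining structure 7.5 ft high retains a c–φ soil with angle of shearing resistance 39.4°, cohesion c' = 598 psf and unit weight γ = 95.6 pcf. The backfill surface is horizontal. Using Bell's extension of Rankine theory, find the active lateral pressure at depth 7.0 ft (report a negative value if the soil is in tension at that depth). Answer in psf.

-416 psf

K_a = (1 − sin φ)/(1 + sin φ) = 0.2234.
σ_a = K_a γ z − 2c√K_a = 0.2234×95.6×7.0 − 2×598×0.4727 = -415.8 psf.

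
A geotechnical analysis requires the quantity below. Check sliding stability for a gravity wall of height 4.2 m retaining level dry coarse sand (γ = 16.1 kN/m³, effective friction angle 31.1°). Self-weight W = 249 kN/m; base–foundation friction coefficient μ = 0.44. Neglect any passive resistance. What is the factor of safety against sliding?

2.42

K_a = tan²(45° − 31.1°/2) = 0.3188.
P_a = ½K_aγH² = 0.5×0.3188×16.1×4.2² = 45.27 kN/m, acting at H/3 = 1.400 m above the base.
FS_sliding = μW / P_a = 0.44×249 / 45.27 = 2.420.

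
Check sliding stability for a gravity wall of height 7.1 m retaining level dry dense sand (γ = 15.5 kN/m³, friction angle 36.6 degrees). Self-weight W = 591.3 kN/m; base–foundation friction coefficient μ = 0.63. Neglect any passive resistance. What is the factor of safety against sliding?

3.77

K_a = tan²(45° − 36.6°/2) = 0.2530.
P_a = ½K_aγH² = 0.5×0.2530×15.5×7.1² = 98.82 kN/m, acting at H/3 = 2.367 m above the base.
FS_sliding = μW / P_a = 0.63×591.3 / 98.82 = 3.770.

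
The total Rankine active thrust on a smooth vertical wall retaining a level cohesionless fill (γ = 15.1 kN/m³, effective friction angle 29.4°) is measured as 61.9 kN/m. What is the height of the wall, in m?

K_a = 0.3415. P_a = ½ K_a γ H² ⇒ H = √(2P_a/(K_a γ)).
H = √(2×61.9/(0.3415×15.1)) = 4.900 m.

4.90 m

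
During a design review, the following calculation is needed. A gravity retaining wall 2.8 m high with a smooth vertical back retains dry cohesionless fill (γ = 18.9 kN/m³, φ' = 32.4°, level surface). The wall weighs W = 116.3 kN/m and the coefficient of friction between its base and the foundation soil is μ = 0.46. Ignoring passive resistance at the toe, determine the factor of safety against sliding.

2.39

K_a = tan²(45° − 32.4°/2) = 0.3022.
P_a = ½K_aγH² = 0.5×0.3022×18.9×2.8² = 22.39 kN/m, acting at H/3 = 0.9333 m above the base.
FS_sliding = μW / P_a = 0.46×116.3 / 22.39 = 2.389.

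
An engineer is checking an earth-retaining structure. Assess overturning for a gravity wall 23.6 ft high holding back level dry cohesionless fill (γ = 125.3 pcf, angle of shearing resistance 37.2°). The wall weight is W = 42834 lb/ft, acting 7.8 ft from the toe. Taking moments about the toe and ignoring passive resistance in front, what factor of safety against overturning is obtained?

K_a = tan²(45° − 37.2°/2) = 0.2464.
P_a = ½K_aγH² = 0.5×0.2464×125.3×23.6² = 8598 lb/ft, acting at H/3 = 7.867 ft above the base.
Overturning moment M_o = P_a × H/3 = 8598 × 7.867 = 67640.
Resisting moment M_r = W × 7.8 = 42834 × 7.8 = 334100.
FS_overturning = M_r/M_o = 334100/67640 = 4.939.

4.94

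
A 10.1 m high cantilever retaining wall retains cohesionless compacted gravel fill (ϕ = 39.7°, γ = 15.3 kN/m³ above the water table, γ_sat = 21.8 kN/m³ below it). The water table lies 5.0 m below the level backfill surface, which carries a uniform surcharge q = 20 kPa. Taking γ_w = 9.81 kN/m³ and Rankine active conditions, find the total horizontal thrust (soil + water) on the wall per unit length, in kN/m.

K_a = tan²(45° − φ/2) = 0.2204.
γ' = 21.8 − 9.81 = 11.99 kN/m³. h₂ = H − d_w = 5.1 m.
σ'_h: at surface K_a·q = 4.409; at WT K_a(q+γd_w) = 21.27; at base K_a(q+γd_w+γ'h₂) = 34.75 kPa.
P₁ = ½(4.409+21.27)×5.0 = 64.20; P₂ = ½(21.27+34.75)×5.1 = 142.9; P_w = ½γ_w h₂² = 127.6.
Total = 64.20+142.9+127.6 = 334.6 kN/m.

335 kN/m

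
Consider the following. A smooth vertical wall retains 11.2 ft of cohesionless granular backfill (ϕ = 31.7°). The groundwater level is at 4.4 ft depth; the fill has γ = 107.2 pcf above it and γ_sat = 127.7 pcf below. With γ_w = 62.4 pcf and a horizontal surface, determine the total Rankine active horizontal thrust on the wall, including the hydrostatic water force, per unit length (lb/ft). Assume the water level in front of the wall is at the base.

3230 lb/ft

K_a = tan²(45° − φ/2) = 0.3111.
γ' = 127.7 − 62.4 = 65.30 pcf. Depth below WT = 6.8 ft.
σ'_h at WT = K_a γ d_w = 146.7 psf; at base = 146.7 + K_a γ' × 6.8 = 284.9 psf.
P₁ (0–4.4 ft) = ½×146.7×4.4 = 322.8. P₂ (4.4–11.2 ft) = ½(146.7+284.9)×6.8 = 1467.
P_w = ½ γ_w h₂² = 0.5×62.4×6.8² = 1443. Total = 322.8+1467+1443 = 3233 lb/ft.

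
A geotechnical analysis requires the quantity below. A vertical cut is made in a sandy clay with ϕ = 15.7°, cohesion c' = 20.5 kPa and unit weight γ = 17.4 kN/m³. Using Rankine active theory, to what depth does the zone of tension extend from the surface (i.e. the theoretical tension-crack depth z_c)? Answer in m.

K_a = tan²(45° − 15.7°/2) = 0.5741; √K_a = 0.7577.
The active pressure is zero where K_a γ z = 2c√K_a, so z_c = 2c/(γ√K_a) = 2×20.5/(17.4×0.7577) = 3.110 m.

3.11 m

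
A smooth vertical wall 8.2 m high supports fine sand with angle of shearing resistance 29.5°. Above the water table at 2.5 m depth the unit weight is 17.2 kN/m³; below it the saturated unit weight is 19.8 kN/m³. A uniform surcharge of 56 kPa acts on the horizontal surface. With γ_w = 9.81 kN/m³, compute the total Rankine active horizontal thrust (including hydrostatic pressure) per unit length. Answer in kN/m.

472 kN/m

K_a = tan²(45° − φ/2) = 0.3401.
γ' = 19.8 − 9.81 = 9.990 kN/m³. h₂ = H − d_w = 5.7 m.
σ'_h: at surface K_a·q = 19.05; at WT K_a(q+γd_w) = 33.67; at base K_a(q+γd_w+γ'h₂) = 53.04 kPa.
P₁ = ½(19.05+33.67)×2.5 = 65.89; P₂ = ½(33.67+53.04)×5.7 = 247.1; P_w = ½γ_w h₂² = 159.4.
Total = 65.89+247.1+159.4 = 472.4 kN/m.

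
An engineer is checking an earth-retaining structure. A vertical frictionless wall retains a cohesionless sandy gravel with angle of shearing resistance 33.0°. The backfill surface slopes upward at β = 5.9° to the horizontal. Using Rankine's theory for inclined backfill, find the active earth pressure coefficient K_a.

0.299

K_a = cos β · (cos β − √(cos²β − cos²φ)) / (cos β + √(cos²β − cos²φ)).
cos β = 0.9947, cos φ = 0.8387, √(cos²β − cos²φ) = 0.5349.
K_a = 0.9947 × (0.9947 − 0.5349)/(0.9947 + 0.5349) = 0.2991.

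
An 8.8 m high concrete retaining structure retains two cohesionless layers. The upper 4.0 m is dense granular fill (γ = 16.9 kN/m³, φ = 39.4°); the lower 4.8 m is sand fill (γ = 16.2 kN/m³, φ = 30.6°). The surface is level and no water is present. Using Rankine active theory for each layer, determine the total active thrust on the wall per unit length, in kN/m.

196 kN/m

K_a1 = tan²(45°−39.4°/2) = 0.2234; K_a2 = tan²(45°−30.6°/2) = 0.3253.
Layer 1: σ at base = K_a1 γ₁ h₁ = 15.10 kPa; P₁ = ½×15.10×4.0 = 30.21.
Layer 2: σ_v at top = γ₁h₁ = 67.60; σ_h top = K_a2×67.60 = 21.99; σ_h base = K_a2×(67.60+16.2×4.8) = 47.29.
P₂ = ½(21.99+47.29)×4.8 = 166.3. Total P_a = 30.21+166.3 = 196.5 kN/m.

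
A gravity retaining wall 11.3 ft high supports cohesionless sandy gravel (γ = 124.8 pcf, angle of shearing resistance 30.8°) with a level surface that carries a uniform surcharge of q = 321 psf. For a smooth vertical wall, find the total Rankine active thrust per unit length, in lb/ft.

K_a = tan²(45° − φ/2) = 0.3227.
Soil triangle: ½ K_a γ H² = 0.5×0.3227×124.8×11.3² = 2571 lb/ft.
Surcharge rectangle: K_a q H = 0.3227×321×11.3 = 1171 lb/ft.
Total = 2571 + 1171 = 3742 lb/ft.

3740 lb/ft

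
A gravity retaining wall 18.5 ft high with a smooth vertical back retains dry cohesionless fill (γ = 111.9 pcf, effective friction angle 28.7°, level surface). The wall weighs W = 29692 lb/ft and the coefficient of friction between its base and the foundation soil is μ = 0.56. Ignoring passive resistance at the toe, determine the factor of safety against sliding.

K_a = tan²(45° − 28.7°/2) = 0.3511.
P_a = ½K_aγH² = 0.5×0.3511×111.9×18.5² = 6724 lb/ft, acting at H/3 = 6.167 ft above the base.
FS_sliding = μW / P_a = 0.56×29692 / 6724 = 2.473.

2.47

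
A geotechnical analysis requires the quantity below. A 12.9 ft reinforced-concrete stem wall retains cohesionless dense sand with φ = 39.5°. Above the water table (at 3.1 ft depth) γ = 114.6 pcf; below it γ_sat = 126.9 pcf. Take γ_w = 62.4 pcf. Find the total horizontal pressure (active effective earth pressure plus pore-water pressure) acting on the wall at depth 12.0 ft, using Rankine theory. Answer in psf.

K_a = (1 − sin φ)/(1 + sin φ) = 0.2224.
γ' = 126.9 − 62.4 = 64.50 pcf.
Effective vertical stress at 12.0 ft: σ'_v = 114.6×3.1 + 64.50×8.90 = 929.3 psf.
σ'_h = K_a σ'_v = 0.2224 × 929.3 = 206.7 psf; u = γ_w × 8.90 = 555.4 psf.
Total σ_h = 206.7 + 555.4 = 762.1 psf.

762 psf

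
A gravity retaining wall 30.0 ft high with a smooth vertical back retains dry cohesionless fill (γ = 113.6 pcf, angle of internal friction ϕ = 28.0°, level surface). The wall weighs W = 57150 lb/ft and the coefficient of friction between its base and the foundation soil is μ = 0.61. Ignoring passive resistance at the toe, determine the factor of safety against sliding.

1.89

K_a = tan²(45° − 28.0°/2) = 0.3610.
P_a = ½K_aγH² = 0.5×0.3610×113.6×30.0² = 18460 lb/ft, acting at H/3 = 10.00 ft above the base.
FS_sliding = μW / P_a = 0.61×57150 / 18460 = 1.889.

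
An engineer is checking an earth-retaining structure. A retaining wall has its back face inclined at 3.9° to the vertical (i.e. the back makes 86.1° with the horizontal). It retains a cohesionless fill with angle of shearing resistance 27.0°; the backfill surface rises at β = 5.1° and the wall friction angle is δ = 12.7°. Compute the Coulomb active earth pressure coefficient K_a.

K_a = sin²(α+φ) / [sin²α · sin(α−δ) · (1 + √{sin(φ+δ)sin(φ−β) / (sin(α−δ)sin(α+β))})²].
With α = 86.1°, φ = 27.0°, δ = 12.7°, β = 5.1°: K_a = 0.3949.

0.395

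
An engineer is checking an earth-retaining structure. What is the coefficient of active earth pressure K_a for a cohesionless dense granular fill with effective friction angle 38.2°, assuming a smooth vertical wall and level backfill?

K_a = (1 − sin φ)/(1 + sin φ) = (1 − sin 38.2°)/(1 + sin 38.2°) = 0.2358.

0.236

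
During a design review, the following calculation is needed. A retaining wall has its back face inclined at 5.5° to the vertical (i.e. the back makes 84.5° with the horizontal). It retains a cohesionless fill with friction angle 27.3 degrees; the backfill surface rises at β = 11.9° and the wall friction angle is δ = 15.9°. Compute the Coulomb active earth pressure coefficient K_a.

0.449

K_a = sin²(α+φ) / [sin²α · sin(α−δ) · (1 + √{sin(φ+δ)sin(φ−β) / (sin(α−δ)sin(α+β))})²].
With α = 84.5°, φ = 27.3°, δ = 15.9°, β = 11.9°: K_a = 0.4486.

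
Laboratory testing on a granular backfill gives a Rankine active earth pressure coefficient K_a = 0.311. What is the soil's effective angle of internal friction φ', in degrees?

31.7°

K_a = tan²(45° − φ/2) ⇒ 45° − φ/2 = arctan(√0.311) = 29.15°.
φ = 2(45° − 29.15°) = 31.71°.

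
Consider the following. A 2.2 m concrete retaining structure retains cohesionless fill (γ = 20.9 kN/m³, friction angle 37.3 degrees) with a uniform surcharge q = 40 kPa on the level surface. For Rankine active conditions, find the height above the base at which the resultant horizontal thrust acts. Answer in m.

K_a = 0.2453.
Triangular part P₁ = ½K_aγH² = 12.41 at H/3 = 0.7333 m; rectangular part P₂ = K_a q H = 21.59 at H/2 = 1.100 m.
ȳ = (P₁·0.7333 + P₂·1.100)/(P₁+P₂) = 0.9662 m.

0.966 m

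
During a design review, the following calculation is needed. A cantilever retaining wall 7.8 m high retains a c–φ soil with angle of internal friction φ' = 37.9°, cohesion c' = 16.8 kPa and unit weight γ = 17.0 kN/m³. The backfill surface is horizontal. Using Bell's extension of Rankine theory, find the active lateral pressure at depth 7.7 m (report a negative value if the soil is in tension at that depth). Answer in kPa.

14.9 kPa

K_a = (1 − sin φ)/(1 + sin φ) = 0.2389.
σ_a = K_a γ z − 2c√K_a = 0.2389×17.0×7.7 − 2×16.8×0.4888 = 14.85 kPa.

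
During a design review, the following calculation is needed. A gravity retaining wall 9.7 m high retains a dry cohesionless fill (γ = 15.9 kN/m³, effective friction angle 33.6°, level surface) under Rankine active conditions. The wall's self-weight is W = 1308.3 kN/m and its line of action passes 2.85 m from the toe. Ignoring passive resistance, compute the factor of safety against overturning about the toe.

K_a = tan²(45° − 33.6°/2) = 0.2875.
P_a = ½K_aγH² = 0.5×0.2875×15.9×9.7² = 215.1 kN/m, acting at H/3 = 3.233 m above the base.
Overturning moment M_o = P_a × H/3 = 215.1 × 3.233 = 695.4.
Resisting moment M_r = W × 2.85 = 1308.3 × 2.85 = 3729.
FS_overturning = M_r/M_o = 3729/695.4 = 5.362.

5.36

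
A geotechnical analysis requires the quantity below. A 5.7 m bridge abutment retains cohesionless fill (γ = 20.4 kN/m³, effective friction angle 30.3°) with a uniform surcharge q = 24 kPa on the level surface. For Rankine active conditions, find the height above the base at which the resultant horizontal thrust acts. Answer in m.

K_a = 0.3293.
Triangular part P₁ = ½K_aγH² = 109.1 at H/3 = 1.900 m; rectangular part P₂ = K_a q H = 45.05 at H/2 = 2.850 m.
ȳ = (P₁·1.900 + P₂·2.850)/(P₁+P₂) = 2.178 m.

2.18 m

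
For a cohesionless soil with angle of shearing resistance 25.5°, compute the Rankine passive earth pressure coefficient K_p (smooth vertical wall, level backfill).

2.51

K_p = (1 + sin φ)/(1 − sin φ) = tan²(45° + 25.5°/2) = 2.512.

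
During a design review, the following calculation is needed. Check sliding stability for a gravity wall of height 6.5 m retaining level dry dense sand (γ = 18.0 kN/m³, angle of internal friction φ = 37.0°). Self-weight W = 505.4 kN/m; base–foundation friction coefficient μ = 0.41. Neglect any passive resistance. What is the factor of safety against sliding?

K_a = tan²(45° − 37.0°/2) = 0.2486.
P_a = ½K_aγH² = 0.5×0.2486×18.0×6.5² = 94.52 kN/m, acting at H/3 = 2.167 m above the base.
FS_sliding = μW / P_a = 0.41×505.4 / 94.52 = 2.192.

2.19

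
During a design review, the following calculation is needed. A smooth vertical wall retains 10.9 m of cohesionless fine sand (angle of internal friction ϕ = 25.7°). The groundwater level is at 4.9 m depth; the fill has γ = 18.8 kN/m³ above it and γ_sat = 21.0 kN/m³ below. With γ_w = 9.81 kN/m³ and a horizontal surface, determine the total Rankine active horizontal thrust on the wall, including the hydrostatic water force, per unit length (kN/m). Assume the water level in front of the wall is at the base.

564 kN/m

K_a = tan²(45° − φ/2) = 0.3950.
γ' = 21.0 − 9.81 = 11.19 kN/m³. Depth below WT = 6.0 m.
σ'_h at WT = K_a γ d_w = 36.39 kPa; at base = 36.39 + K_a γ' × 6.0 = 62.91 kPa.
P₁ (0–4.9 m) = ½×36.39×4.9 = 89.16. P₂ (4.9–10.9 m) = ½(36.39+62.91)×6.0 = 297.9.
P_w = ½ γ_w h₂² = 0.5×9.81×6.0² = 176.6. Total = 89.16+297.9+176.6 = 563.6 kN/m.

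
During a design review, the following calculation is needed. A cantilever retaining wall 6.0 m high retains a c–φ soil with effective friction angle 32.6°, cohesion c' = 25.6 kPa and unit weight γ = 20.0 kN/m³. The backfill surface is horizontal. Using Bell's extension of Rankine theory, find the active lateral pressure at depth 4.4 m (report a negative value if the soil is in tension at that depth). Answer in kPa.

K_a = (1 − sin φ)/(1 + sin φ) = 0.2997.
σ_a = K_a γ z − 2c√K_a = 0.2997×20.0×4.4 − 2×25.6×0.5475 = -1.654 kPa.

-1.65 kPa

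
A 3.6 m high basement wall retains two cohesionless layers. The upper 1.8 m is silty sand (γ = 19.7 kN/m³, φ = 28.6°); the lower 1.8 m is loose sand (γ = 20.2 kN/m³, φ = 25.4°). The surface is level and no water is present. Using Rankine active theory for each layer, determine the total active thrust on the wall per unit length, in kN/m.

49.8 kN/m

K_a1 = tan²(45°−28.6°/2) = 0.3525; K_a2 = tan²(45°−25.4°/2) = 0.3996.
Layer 1: σ at base = K_a1 γ₁ h₁ = 12.50 kPa; P₁ = ½×12.50×1.8 = 11.25.
Layer 2: σ_v at top = γ₁h₁ = 35.46; σ_h top = K_a2×35.46 = 14.17; σ_h base = K_a2×(35.46+20.2×1.8) = 28.70.
P₂ = ½(14.17+28.70)×1.8 = 38.59. Total P_a = 11.25+38.59 = 49.84 kN/m.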